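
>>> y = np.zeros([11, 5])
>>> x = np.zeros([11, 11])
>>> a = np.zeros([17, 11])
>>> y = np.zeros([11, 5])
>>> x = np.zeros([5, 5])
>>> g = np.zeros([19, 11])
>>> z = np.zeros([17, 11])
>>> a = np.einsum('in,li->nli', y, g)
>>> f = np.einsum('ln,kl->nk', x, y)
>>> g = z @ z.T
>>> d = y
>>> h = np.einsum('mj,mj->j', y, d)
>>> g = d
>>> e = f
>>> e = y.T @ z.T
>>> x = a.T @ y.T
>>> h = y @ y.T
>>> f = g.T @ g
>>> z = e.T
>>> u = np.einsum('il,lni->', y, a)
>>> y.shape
(11, 5)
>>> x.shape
(11, 19, 11)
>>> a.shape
(5, 19, 11)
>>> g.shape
(11, 5)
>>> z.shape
(17, 5)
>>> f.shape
(5, 5)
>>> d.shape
(11, 5)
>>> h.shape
(11, 11)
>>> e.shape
(5, 17)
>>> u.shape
()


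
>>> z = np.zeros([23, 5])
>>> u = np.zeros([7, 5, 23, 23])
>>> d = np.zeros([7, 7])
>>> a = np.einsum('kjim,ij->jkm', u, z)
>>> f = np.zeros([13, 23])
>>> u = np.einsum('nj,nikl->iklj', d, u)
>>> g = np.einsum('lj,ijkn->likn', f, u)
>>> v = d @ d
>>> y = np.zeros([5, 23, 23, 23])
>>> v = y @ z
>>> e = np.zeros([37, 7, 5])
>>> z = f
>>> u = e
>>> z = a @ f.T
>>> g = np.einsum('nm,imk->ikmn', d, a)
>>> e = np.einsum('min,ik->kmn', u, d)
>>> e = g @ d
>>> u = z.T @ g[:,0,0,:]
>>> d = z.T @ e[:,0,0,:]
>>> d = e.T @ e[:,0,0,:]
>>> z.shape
(5, 7, 13)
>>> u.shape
(13, 7, 7)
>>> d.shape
(7, 7, 23, 7)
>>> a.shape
(5, 7, 23)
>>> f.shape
(13, 23)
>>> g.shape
(5, 23, 7, 7)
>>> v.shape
(5, 23, 23, 5)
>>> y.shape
(5, 23, 23, 23)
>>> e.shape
(5, 23, 7, 7)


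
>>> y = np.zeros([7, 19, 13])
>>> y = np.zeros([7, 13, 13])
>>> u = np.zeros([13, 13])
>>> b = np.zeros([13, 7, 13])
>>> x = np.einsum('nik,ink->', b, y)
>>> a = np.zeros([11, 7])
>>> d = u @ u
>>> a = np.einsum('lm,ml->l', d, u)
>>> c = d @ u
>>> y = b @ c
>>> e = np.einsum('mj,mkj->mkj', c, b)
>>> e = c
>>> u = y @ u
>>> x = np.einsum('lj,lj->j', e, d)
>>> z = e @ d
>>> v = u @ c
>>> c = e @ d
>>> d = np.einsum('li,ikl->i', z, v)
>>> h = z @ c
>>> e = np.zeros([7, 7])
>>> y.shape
(13, 7, 13)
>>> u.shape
(13, 7, 13)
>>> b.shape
(13, 7, 13)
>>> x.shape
(13,)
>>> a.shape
(13,)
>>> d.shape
(13,)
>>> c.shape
(13, 13)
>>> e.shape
(7, 7)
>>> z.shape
(13, 13)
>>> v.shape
(13, 7, 13)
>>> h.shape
(13, 13)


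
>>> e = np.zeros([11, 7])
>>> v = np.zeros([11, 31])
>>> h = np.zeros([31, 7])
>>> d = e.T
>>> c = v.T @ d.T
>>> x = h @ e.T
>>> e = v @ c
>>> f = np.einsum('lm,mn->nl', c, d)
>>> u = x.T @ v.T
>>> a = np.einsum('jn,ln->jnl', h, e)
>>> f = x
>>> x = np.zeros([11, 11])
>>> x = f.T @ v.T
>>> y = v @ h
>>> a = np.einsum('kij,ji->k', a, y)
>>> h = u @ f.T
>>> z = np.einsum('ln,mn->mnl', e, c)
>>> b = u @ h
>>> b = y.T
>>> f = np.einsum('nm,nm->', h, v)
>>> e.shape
(11, 7)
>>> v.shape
(11, 31)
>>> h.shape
(11, 31)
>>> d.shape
(7, 11)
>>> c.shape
(31, 7)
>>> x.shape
(11, 11)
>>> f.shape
()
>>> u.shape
(11, 11)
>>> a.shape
(31,)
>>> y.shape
(11, 7)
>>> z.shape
(31, 7, 11)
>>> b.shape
(7, 11)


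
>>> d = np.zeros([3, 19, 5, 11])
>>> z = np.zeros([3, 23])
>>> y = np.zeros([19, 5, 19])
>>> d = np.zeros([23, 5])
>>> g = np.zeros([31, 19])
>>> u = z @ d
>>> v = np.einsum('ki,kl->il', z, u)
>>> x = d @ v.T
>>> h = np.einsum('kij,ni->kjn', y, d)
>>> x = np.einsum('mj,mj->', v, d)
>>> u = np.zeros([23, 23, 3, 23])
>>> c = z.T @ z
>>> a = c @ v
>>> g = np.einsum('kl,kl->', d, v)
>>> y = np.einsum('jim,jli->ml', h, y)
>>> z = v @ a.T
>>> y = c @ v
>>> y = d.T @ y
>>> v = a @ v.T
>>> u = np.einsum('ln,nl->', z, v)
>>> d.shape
(23, 5)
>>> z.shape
(23, 23)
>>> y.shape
(5, 5)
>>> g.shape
()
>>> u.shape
()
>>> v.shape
(23, 23)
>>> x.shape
()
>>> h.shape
(19, 19, 23)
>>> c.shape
(23, 23)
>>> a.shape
(23, 5)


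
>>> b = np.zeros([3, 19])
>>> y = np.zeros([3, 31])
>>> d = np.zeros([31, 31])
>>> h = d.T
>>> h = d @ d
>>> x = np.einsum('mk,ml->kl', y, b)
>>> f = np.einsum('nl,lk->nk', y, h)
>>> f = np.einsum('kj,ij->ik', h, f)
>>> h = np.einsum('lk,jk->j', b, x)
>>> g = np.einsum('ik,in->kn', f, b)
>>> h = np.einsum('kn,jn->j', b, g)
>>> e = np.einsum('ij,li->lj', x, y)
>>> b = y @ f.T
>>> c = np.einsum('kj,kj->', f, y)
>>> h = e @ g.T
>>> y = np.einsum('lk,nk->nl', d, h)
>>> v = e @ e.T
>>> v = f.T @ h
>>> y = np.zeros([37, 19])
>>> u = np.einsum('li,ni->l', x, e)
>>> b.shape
(3, 3)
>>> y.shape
(37, 19)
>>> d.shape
(31, 31)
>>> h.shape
(3, 31)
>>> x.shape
(31, 19)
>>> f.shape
(3, 31)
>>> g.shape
(31, 19)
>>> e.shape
(3, 19)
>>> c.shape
()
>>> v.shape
(31, 31)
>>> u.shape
(31,)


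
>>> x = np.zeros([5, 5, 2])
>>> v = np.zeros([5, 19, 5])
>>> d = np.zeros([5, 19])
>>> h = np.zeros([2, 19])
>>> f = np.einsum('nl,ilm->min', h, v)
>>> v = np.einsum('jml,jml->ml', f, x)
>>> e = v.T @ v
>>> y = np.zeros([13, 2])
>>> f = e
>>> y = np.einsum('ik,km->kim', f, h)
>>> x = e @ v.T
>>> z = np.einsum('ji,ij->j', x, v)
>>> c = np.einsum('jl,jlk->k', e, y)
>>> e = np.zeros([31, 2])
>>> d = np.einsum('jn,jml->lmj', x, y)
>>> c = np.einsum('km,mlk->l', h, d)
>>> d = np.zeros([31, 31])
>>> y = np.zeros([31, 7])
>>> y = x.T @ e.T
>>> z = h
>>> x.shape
(2, 5)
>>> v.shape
(5, 2)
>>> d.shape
(31, 31)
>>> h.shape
(2, 19)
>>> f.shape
(2, 2)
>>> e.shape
(31, 2)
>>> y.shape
(5, 31)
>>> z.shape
(2, 19)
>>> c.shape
(2,)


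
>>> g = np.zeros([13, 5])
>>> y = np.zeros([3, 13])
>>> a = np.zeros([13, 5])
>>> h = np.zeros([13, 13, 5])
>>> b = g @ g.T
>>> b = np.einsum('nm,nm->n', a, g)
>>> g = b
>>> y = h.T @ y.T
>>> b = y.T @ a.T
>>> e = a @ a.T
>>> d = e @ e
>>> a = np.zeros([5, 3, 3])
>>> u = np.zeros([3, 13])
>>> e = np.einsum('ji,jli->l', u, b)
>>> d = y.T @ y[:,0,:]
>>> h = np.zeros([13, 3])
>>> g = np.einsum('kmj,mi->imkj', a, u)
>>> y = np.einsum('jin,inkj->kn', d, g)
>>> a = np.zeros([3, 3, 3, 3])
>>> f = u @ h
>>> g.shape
(13, 3, 5, 3)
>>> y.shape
(5, 3)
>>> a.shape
(3, 3, 3, 3)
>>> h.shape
(13, 3)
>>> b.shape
(3, 13, 13)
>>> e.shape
(13,)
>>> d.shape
(3, 13, 3)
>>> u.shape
(3, 13)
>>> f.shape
(3, 3)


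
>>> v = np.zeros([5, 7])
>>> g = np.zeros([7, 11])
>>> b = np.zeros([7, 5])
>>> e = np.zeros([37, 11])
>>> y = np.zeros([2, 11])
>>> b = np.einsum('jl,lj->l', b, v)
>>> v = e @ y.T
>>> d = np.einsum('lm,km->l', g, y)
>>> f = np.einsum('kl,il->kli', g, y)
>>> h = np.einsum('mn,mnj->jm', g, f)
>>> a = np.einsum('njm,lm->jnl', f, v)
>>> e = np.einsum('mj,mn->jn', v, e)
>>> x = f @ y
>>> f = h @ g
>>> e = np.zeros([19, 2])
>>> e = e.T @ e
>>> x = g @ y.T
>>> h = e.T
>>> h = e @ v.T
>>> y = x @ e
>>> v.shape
(37, 2)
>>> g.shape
(7, 11)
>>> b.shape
(5,)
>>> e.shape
(2, 2)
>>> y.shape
(7, 2)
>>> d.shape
(7,)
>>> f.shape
(2, 11)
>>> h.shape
(2, 37)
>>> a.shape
(11, 7, 37)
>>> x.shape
(7, 2)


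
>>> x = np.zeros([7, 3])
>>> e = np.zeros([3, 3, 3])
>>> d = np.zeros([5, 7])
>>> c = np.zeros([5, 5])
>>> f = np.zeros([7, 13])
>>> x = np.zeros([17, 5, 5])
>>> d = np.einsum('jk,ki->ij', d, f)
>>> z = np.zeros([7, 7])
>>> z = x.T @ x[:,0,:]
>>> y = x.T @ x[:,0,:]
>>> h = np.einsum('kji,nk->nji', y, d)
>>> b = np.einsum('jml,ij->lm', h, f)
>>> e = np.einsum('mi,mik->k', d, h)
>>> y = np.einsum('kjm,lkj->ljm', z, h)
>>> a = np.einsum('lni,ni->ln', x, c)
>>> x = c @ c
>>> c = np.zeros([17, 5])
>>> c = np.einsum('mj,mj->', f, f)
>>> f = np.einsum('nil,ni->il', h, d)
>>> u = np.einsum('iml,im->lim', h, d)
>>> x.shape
(5, 5)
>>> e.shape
(5,)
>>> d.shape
(13, 5)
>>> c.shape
()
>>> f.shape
(5, 5)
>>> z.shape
(5, 5, 5)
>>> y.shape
(13, 5, 5)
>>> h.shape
(13, 5, 5)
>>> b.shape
(5, 5)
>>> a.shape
(17, 5)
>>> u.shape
(5, 13, 5)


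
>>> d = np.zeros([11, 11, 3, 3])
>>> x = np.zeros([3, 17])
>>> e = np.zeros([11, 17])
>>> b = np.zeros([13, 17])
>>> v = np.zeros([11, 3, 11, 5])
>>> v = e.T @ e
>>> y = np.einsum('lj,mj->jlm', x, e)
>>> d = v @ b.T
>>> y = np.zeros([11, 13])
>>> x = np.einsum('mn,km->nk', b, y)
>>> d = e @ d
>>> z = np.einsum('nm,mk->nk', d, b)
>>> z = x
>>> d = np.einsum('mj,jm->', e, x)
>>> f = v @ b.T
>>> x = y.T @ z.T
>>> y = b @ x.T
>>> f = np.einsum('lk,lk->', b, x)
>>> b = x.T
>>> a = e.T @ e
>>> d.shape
()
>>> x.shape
(13, 17)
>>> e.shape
(11, 17)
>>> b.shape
(17, 13)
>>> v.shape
(17, 17)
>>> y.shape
(13, 13)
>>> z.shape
(17, 11)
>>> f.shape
()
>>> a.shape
(17, 17)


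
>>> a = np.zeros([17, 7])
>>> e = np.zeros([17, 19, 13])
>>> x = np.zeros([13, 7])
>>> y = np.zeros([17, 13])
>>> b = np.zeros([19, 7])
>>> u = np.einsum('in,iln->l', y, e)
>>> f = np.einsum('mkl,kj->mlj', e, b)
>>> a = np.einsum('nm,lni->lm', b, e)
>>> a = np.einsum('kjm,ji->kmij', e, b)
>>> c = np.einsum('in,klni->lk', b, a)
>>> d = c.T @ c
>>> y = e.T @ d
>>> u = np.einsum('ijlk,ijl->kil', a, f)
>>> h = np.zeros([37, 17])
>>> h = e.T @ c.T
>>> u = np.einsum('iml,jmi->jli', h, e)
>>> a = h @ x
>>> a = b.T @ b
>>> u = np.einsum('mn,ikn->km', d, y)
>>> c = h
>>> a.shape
(7, 7)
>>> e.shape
(17, 19, 13)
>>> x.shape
(13, 7)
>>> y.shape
(13, 19, 17)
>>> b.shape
(19, 7)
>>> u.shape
(19, 17)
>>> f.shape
(17, 13, 7)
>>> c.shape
(13, 19, 13)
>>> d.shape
(17, 17)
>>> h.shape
(13, 19, 13)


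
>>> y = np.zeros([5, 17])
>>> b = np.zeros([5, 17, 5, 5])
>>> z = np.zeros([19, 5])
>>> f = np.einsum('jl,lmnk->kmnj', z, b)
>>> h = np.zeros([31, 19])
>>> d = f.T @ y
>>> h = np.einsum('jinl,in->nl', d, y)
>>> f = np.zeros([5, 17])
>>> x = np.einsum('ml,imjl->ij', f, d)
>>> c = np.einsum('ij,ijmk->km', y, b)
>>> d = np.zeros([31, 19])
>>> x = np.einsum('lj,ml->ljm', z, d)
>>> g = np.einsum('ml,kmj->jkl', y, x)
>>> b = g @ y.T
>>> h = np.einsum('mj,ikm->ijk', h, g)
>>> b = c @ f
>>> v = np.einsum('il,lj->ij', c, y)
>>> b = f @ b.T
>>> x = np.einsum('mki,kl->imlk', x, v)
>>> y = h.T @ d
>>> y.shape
(19, 17, 19)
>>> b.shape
(5, 5)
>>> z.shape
(19, 5)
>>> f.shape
(5, 17)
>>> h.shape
(31, 17, 19)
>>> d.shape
(31, 19)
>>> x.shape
(31, 19, 17, 5)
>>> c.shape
(5, 5)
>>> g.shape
(31, 19, 17)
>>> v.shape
(5, 17)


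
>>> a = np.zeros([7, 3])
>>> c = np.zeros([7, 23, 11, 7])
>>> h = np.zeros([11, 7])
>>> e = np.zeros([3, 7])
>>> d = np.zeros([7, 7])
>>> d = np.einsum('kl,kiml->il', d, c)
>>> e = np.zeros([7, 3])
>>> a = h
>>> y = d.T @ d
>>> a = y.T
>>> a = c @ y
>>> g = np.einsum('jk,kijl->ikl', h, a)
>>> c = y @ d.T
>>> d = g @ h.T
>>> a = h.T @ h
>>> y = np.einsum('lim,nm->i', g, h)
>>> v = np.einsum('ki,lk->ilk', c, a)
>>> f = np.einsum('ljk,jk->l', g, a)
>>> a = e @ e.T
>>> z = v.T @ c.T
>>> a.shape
(7, 7)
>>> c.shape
(7, 23)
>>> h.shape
(11, 7)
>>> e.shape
(7, 3)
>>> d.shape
(23, 7, 11)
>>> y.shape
(7,)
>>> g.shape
(23, 7, 7)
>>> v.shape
(23, 7, 7)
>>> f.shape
(23,)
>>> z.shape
(7, 7, 7)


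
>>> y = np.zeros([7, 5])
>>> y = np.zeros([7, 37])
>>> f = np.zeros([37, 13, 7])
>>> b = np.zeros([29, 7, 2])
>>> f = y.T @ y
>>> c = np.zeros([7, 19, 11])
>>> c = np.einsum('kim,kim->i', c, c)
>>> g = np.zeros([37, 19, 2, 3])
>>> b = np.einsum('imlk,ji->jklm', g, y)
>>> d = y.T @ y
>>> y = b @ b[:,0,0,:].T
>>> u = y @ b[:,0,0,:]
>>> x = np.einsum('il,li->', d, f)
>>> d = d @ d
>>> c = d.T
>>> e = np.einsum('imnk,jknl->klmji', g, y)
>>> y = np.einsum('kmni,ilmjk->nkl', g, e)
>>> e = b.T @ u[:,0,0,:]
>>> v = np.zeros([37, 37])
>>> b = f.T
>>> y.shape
(2, 37, 7)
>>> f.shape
(37, 37)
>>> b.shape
(37, 37)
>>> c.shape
(37, 37)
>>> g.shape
(37, 19, 2, 3)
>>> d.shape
(37, 37)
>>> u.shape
(7, 3, 2, 19)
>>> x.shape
()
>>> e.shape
(19, 2, 3, 19)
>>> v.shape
(37, 37)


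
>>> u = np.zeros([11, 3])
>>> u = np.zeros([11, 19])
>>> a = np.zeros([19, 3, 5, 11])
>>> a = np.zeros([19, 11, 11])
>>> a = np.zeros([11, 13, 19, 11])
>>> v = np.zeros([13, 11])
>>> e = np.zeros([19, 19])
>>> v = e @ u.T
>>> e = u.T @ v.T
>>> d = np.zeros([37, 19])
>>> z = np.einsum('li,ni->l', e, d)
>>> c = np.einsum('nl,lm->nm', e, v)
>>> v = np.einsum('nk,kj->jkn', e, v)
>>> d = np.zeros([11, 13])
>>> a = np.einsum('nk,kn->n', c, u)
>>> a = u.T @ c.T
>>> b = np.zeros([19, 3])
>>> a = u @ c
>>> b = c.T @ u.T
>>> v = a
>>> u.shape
(11, 19)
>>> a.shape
(11, 11)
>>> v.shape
(11, 11)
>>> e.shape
(19, 19)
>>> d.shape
(11, 13)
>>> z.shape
(19,)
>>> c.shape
(19, 11)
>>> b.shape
(11, 11)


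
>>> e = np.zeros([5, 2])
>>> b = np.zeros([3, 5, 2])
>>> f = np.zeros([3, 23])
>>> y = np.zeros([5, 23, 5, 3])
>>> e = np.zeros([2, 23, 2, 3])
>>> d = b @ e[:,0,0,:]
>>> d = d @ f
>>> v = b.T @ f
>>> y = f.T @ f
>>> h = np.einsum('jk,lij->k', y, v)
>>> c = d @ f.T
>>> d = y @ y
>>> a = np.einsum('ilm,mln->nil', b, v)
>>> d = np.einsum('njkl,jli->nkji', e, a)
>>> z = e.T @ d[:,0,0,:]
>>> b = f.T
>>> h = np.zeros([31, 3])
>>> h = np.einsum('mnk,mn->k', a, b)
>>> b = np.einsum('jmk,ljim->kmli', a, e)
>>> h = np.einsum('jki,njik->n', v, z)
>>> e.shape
(2, 23, 2, 3)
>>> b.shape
(5, 3, 2, 2)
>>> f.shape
(3, 23)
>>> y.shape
(23, 23)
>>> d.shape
(2, 2, 23, 5)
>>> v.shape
(2, 5, 23)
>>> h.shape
(3,)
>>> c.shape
(3, 5, 3)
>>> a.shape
(23, 3, 5)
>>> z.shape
(3, 2, 23, 5)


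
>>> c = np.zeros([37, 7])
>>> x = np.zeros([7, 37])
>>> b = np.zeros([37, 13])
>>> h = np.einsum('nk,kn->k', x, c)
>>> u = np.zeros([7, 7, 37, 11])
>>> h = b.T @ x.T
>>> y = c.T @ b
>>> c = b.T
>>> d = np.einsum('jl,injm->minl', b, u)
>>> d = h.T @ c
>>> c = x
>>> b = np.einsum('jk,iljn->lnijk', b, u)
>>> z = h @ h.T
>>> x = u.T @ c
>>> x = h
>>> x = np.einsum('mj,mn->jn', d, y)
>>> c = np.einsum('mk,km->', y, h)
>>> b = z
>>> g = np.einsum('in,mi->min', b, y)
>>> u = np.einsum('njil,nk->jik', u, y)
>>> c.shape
()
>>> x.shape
(37, 13)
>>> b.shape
(13, 13)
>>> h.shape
(13, 7)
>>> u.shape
(7, 37, 13)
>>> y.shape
(7, 13)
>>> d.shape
(7, 37)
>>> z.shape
(13, 13)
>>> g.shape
(7, 13, 13)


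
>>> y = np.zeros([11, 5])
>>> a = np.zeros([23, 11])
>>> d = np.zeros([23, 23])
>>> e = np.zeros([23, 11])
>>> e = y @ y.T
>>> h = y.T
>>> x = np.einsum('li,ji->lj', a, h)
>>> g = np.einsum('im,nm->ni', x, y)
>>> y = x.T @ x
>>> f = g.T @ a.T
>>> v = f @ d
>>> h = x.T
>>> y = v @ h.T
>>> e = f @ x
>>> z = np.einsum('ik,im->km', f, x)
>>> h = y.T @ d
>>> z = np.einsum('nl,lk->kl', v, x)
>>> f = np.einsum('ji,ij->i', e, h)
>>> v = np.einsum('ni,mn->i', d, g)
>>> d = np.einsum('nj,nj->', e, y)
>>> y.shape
(23, 5)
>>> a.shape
(23, 11)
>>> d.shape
()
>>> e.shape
(23, 5)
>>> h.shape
(5, 23)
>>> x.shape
(23, 5)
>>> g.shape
(11, 23)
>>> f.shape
(5,)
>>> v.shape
(23,)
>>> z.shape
(5, 23)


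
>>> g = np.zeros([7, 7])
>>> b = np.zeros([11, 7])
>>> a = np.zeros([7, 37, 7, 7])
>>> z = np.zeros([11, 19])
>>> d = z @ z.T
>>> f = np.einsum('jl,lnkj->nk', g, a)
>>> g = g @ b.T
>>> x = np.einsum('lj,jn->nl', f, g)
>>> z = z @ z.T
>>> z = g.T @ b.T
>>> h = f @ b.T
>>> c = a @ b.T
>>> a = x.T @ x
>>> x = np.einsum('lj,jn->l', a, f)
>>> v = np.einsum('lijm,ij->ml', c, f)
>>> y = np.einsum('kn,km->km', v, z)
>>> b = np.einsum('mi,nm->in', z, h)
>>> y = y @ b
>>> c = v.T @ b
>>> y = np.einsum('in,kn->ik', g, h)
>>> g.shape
(7, 11)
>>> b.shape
(11, 37)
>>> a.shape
(37, 37)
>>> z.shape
(11, 11)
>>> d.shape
(11, 11)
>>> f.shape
(37, 7)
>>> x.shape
(37,)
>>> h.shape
(37, 11)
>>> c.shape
(7, 37)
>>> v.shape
(11, 7)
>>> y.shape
(7, 37)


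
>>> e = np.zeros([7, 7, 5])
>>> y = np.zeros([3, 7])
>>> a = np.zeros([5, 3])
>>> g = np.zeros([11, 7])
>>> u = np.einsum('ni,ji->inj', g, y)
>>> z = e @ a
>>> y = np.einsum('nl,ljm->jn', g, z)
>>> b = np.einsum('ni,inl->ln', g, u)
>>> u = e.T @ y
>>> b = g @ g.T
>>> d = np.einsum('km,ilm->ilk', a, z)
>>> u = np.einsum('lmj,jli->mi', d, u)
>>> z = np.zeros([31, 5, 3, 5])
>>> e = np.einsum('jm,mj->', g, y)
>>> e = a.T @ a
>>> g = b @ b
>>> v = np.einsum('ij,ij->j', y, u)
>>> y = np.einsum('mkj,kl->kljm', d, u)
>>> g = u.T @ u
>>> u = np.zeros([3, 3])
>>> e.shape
(3, 3)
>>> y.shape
(7, 11, 5, 7)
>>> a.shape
(5, 3)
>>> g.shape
(11, 11)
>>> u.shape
(3, 3)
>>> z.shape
(31, 5, 3, 5)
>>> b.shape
(11, 11)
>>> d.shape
(7, 7, 5)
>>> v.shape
(11,)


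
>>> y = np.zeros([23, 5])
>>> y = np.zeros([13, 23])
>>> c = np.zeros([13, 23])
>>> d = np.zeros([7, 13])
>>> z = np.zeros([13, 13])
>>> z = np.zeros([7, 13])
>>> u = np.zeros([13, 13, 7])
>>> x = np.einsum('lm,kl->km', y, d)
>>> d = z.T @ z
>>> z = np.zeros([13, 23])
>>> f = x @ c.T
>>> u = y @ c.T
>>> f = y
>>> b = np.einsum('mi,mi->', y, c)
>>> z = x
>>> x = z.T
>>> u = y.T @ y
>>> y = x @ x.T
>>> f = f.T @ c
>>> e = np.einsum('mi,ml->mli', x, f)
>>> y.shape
(23, 23)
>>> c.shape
(13, 23)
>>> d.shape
(13, 13)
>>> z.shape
(7, 23)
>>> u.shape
(23, 23)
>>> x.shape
(23, 7)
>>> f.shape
(23, 23)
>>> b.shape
()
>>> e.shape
(23, 23, 7)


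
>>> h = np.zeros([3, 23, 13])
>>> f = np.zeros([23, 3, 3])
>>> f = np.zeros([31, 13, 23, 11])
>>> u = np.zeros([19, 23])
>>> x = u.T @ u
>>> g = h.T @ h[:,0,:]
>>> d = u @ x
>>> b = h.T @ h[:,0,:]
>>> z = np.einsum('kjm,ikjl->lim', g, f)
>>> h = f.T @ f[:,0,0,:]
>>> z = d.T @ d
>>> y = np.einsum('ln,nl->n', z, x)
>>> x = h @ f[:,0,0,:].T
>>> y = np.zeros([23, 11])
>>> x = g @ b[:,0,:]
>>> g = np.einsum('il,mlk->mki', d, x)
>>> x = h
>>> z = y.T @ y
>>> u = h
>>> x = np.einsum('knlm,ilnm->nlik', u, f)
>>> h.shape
(11, 23, 13, 11)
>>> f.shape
(31, 13, 23, 11)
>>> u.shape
(11, 23, 13, 11)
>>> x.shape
(23, 13, 31, 11)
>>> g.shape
(13, 13, 19)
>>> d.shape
(19, 23)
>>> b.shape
(13, 23, 13)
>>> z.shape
(11, 11)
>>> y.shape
(23, 11)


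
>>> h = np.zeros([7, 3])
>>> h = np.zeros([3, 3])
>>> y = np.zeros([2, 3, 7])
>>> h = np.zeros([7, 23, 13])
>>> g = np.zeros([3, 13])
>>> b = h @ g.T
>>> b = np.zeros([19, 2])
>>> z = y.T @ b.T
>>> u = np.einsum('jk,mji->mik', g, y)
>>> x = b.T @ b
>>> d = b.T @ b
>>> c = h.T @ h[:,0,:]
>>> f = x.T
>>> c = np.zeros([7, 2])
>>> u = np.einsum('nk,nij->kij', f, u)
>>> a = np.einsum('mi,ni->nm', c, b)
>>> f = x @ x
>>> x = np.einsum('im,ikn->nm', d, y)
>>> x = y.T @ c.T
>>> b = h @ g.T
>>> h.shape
(7, 23, 13)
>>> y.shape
(2, 3, 7)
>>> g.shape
(3, 13)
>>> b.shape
(7, 23, 3)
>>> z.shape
(7, 3, 19)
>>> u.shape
(2, 7, 13)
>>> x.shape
(7, 3, 7)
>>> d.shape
(2, 2)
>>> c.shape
(7, 2)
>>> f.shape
(2, 2)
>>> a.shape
(19, 7)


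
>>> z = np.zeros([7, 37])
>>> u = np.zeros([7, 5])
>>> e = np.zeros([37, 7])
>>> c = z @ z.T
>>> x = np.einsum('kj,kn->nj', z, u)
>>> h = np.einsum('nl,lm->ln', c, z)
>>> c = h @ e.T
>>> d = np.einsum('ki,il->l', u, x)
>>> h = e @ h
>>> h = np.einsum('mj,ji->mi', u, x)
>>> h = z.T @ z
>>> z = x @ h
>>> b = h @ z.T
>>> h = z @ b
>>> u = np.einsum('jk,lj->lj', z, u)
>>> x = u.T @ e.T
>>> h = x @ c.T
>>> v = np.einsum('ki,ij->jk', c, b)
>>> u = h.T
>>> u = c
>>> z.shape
(5, 37)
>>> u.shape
(7, 37)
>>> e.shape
(37, 7)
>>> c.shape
(7, 37)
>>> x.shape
(5, 37)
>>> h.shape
(5, 7)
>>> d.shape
(37,)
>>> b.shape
(37, 5)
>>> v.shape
(5, 7)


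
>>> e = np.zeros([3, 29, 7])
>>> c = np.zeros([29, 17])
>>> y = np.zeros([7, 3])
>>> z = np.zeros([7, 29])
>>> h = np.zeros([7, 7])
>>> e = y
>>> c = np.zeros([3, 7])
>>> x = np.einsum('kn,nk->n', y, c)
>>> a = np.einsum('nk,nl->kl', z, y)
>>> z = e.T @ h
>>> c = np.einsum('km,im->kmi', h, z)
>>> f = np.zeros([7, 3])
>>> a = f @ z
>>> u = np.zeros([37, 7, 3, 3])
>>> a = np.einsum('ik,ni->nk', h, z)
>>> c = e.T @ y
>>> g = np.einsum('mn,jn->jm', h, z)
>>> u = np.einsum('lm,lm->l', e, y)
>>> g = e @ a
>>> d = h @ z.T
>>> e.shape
(7, 3)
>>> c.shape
(3, 3)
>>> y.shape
(7, 3)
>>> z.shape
(3, 7)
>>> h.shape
(7, 7)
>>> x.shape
(3,)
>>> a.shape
(3, 7)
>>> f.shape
(7, 3)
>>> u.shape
(7,)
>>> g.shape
(7, 7)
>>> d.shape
(7, 3)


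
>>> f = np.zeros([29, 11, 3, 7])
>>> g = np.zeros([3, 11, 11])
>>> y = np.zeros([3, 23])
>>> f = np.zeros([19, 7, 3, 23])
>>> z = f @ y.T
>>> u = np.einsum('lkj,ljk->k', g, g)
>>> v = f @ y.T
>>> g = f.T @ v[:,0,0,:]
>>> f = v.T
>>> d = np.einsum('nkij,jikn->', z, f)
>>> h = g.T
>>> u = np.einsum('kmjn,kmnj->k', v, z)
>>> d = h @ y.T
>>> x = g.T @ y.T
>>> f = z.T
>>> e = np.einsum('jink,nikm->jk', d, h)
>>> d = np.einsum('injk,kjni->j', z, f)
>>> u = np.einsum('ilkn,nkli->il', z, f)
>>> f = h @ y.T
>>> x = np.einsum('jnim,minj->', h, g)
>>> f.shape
(3, 7, 3, 3)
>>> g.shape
(23, 3, 7, 3)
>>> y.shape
(3, 23)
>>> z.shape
(19, 7, 3, 3)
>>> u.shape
(19, 7)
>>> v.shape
(19, 7, 3, 3)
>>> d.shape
(3,)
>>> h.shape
(3, 7, 3, 23)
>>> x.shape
()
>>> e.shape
(3, 3)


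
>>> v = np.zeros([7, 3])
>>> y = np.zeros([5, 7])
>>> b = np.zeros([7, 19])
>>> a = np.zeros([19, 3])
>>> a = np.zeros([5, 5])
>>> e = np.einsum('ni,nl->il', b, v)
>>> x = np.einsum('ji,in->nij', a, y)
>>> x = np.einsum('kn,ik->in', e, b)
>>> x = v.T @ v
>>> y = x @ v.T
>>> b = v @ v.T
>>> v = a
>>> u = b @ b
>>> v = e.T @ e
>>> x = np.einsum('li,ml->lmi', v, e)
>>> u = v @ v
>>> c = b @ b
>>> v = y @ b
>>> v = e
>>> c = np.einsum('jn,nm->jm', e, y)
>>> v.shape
(19, 3)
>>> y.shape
(3, 7)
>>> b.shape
(7, 7)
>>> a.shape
(5, 5)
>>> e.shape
(19, 3)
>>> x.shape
(3, 19, 3)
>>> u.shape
(3, 3)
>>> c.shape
(19, 7)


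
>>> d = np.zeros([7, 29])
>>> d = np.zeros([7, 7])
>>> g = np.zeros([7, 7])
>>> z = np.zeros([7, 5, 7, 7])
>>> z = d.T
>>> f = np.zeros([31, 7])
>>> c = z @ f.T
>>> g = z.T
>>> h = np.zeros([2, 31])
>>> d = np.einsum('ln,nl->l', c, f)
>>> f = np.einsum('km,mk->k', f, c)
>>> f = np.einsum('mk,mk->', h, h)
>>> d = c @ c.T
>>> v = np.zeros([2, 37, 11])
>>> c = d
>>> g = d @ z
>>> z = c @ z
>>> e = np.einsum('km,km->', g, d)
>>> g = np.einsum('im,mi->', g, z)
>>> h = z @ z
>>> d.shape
(7, 7)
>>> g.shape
()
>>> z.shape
(7, 7)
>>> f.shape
()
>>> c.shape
(7, 7)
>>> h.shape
(7, 7)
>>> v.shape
(2, 37, 11)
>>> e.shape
()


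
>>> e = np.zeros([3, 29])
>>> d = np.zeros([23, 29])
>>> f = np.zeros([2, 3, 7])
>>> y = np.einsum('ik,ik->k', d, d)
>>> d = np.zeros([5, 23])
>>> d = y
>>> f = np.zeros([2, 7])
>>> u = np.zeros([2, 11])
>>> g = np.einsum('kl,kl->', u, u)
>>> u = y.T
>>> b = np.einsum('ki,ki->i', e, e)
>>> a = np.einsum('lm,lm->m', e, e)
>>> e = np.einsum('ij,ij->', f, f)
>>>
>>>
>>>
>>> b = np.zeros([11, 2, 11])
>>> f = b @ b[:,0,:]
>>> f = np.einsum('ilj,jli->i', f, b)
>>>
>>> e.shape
()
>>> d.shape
(29,)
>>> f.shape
(11,)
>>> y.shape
(29,)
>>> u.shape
(29,)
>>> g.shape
()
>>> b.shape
(11, 2, 11)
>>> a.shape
(29,)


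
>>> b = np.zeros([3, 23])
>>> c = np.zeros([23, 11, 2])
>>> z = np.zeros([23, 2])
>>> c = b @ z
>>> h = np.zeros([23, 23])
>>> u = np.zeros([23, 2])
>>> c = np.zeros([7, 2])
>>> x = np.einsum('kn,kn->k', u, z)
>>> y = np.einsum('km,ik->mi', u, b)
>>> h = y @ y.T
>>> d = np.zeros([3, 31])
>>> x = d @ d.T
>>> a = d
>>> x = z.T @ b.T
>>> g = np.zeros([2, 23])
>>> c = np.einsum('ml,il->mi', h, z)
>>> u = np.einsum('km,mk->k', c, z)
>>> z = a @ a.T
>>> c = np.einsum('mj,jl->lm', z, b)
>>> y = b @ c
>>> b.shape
(3, 23)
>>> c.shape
(23, 3)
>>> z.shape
(3, 3)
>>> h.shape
(2, 2)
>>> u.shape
(2,)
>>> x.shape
(2, 3)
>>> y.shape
(3, 3)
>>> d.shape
(3, 31)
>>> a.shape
(3, 31)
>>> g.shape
(2, 23)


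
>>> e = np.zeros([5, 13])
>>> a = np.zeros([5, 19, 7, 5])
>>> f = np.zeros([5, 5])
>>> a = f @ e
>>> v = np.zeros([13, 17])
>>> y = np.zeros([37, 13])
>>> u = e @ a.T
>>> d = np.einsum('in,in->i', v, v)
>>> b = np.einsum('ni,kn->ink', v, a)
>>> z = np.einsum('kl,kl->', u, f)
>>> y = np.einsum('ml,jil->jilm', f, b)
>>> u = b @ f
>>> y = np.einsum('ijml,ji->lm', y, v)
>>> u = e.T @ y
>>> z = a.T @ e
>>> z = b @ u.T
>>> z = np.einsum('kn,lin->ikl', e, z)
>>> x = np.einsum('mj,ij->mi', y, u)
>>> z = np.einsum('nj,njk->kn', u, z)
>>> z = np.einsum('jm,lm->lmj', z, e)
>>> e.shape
(5, 13)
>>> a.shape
(5, 13)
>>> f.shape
(5, 5)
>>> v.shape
(13, 17)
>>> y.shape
(5, 5)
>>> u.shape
(13, 5)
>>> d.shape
(13,)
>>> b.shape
(17, 13, 5)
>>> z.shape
(5, 13, 17)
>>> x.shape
(5, 13)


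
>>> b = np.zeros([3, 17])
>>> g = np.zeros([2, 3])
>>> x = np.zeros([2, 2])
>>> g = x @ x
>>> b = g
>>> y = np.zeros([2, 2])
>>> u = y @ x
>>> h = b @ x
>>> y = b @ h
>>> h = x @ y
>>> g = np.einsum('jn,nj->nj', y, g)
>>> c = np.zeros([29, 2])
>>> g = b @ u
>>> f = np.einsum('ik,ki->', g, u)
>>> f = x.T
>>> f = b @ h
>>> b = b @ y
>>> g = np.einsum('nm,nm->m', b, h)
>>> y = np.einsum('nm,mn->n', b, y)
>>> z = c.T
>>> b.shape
(2, 2)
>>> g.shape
(2,)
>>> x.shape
(2, 2)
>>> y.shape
(2,)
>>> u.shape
(2, 2)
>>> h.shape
(2, 2)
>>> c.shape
(29, 2)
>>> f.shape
(2, 2)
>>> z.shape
(2, 29)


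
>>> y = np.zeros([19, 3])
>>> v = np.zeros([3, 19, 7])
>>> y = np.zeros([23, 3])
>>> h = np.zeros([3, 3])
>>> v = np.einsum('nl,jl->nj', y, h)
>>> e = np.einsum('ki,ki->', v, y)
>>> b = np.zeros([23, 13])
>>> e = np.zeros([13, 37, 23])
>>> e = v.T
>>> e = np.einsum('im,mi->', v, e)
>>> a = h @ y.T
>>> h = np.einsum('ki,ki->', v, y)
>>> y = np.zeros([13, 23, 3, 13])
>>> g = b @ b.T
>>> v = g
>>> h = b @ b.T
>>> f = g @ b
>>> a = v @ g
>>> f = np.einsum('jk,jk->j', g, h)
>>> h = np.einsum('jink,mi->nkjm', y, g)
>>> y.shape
(13, 23, 3, 13)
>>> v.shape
(23, 23)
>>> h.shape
(3, 13, 13, 23)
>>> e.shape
()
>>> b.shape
(23, 13)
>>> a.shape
(23, 23)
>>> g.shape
(23, 23)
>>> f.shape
(23,)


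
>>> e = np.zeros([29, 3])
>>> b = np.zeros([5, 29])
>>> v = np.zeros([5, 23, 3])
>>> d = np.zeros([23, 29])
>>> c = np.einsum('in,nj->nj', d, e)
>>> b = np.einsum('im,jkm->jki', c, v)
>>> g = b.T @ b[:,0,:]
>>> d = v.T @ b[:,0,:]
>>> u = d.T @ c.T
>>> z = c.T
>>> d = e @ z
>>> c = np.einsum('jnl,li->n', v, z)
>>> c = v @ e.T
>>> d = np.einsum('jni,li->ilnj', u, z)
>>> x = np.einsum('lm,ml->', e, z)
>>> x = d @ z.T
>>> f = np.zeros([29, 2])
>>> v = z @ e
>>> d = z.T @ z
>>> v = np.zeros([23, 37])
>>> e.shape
(29, 3)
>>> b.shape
(5, 23, 29)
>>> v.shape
(23, 37)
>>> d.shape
(29, 29)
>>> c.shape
(5, 23, 29)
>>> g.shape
(29, 23, 29)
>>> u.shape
(29, 23, 29)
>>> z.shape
(3, 29)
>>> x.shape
(29, 3, 23, 3)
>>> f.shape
(29, 2)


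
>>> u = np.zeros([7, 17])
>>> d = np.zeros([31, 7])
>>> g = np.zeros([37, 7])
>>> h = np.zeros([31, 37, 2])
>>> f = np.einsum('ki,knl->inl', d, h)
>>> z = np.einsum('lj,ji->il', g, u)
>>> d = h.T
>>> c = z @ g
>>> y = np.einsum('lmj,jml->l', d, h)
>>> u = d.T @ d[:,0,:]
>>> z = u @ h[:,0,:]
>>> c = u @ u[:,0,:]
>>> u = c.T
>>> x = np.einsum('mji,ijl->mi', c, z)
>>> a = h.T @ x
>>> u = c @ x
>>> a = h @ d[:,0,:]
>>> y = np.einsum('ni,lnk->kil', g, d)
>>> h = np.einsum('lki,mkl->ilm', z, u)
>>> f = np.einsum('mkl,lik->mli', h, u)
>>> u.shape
(31, 37, 31)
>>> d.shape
(2, 37, 31)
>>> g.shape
(37, 7)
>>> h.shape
(2, 31, 31)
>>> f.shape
(2, 31, 37)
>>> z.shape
(31, 37, 2)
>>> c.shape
(31, 37, 31)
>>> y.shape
(31, 7, 2)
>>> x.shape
(31, 31)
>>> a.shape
(31, 37, 31)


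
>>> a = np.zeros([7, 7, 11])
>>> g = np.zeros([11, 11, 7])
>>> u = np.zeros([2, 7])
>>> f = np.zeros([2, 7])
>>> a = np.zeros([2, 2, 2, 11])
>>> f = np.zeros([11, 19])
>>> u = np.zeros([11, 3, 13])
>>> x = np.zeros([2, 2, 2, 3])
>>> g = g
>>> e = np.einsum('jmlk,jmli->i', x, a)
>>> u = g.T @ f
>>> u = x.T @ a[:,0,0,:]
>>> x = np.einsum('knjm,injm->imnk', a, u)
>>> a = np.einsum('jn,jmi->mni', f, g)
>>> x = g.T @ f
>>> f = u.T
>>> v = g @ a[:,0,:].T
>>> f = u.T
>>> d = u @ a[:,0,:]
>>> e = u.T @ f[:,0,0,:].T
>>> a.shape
(11, 19, 7)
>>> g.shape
(11, 11, 7)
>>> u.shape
(3, 2, 2, 11)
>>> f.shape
(11, 2, 2, 3)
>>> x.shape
(7, 11, 19)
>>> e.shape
(11, 2, 2, 11)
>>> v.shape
(11, 11, 11)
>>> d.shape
(3, 2, 2, 7)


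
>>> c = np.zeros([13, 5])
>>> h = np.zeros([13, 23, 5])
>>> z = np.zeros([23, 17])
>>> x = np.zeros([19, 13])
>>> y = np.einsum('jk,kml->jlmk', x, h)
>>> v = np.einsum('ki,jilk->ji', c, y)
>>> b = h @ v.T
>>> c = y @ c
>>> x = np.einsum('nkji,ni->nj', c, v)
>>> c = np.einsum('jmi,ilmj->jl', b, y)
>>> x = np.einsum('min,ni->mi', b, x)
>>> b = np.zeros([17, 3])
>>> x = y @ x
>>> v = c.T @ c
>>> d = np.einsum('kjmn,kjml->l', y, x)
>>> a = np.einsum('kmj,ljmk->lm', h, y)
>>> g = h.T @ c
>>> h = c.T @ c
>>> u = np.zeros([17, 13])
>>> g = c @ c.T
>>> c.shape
(13, 5)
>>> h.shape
(5, 5)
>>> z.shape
(23, 17)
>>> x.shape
(19, 5, 23, 23)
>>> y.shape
(19, 5, 23, 13)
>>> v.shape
(5, 5)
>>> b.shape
(17, 3)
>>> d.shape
(23,)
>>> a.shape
(19, 23)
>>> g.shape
(13, 13)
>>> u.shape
(17, 13)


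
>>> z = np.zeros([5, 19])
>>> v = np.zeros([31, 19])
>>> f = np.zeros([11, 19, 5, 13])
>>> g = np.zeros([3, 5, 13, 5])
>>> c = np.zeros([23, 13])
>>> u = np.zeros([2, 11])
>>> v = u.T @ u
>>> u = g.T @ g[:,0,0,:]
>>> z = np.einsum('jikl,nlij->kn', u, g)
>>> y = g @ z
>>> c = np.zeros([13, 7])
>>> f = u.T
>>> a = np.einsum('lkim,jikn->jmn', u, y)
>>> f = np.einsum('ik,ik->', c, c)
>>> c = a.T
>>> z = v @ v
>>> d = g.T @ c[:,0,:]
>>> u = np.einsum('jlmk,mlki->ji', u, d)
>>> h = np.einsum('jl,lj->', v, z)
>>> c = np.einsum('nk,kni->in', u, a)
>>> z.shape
(11, 11)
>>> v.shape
(11, 11)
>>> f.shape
()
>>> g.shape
(3, 5, 13, 5)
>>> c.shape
(3, 5)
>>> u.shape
(5, 3)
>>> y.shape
(3, 5, 13, 3)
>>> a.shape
(3, 5, 3)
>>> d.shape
(5, 13, 5, 3)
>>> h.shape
()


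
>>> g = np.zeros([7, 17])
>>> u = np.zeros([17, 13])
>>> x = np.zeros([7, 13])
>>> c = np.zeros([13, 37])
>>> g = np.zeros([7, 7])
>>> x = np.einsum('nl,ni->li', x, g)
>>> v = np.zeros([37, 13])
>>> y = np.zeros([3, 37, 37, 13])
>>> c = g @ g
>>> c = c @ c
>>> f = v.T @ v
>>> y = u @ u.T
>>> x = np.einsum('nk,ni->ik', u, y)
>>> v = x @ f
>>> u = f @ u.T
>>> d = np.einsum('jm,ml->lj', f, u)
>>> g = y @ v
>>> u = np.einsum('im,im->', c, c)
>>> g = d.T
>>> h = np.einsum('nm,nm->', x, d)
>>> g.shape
(13, 17)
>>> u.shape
()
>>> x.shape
(17, 13)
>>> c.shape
(7, 7)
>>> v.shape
(17, 13)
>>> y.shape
(17, 17)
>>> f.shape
(13, 13)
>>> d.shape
(17, 13)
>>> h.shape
()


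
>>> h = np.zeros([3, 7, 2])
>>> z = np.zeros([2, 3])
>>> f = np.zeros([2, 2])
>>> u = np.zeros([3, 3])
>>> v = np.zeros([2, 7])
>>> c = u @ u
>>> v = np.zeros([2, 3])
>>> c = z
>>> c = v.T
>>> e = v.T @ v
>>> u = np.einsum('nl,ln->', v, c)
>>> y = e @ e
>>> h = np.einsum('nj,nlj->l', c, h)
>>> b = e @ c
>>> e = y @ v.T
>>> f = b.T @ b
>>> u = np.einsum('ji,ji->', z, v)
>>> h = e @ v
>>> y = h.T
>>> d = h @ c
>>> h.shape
(3, 3)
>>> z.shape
(2, 3)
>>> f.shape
(2, 2)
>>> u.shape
()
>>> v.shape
(2, 3)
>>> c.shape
(3, 2)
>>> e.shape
(3, 2)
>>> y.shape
(3, 3)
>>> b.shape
(3, 2)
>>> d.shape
(3, 2)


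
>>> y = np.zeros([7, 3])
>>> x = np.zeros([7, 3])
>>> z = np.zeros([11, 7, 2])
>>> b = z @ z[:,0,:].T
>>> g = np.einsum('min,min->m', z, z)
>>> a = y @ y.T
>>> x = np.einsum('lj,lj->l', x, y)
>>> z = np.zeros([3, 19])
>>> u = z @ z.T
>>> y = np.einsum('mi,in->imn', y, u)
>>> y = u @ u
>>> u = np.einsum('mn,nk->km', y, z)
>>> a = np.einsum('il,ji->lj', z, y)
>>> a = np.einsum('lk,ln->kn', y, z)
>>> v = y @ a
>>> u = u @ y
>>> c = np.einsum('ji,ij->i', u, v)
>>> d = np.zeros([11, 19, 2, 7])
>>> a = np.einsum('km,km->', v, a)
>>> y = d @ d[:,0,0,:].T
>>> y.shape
(11, 19, 2, 11)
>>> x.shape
(7,)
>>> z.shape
(3, 19)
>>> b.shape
(11, 7, 11)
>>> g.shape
(11,)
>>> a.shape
()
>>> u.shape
(19, 3)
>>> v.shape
(3, 19)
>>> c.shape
(3,)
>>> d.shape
(11, 19, 2, 7)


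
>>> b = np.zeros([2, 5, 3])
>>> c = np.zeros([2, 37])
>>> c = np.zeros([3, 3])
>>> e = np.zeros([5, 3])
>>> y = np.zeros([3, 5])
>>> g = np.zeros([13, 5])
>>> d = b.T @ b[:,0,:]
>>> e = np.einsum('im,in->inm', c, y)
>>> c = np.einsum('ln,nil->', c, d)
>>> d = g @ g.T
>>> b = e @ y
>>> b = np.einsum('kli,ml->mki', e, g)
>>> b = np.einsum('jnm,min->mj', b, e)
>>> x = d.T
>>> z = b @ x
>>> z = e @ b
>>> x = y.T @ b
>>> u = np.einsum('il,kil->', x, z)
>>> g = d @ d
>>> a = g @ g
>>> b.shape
(3, 13)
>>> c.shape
()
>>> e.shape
(3, 5, 3)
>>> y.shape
(3, 5)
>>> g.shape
(13, 13)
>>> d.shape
(13, 13)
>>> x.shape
(5, 13)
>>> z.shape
(3, 5, 13)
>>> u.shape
()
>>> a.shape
(13, 13)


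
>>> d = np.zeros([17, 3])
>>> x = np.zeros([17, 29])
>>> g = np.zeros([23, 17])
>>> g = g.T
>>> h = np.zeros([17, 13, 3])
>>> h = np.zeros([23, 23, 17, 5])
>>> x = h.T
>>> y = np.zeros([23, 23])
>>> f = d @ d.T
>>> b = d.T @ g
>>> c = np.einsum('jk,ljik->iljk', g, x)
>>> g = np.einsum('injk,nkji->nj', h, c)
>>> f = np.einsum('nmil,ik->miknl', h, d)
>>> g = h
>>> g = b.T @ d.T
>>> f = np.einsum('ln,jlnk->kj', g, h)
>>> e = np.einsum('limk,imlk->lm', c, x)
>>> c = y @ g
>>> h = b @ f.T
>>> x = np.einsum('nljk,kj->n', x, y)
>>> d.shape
(17, 3)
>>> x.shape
(5,)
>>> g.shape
(23, 17)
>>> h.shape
(3, 5)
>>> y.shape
(23, 23)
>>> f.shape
(5, 23)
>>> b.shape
(3, 23)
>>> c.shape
(23, 17)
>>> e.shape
(23, 17)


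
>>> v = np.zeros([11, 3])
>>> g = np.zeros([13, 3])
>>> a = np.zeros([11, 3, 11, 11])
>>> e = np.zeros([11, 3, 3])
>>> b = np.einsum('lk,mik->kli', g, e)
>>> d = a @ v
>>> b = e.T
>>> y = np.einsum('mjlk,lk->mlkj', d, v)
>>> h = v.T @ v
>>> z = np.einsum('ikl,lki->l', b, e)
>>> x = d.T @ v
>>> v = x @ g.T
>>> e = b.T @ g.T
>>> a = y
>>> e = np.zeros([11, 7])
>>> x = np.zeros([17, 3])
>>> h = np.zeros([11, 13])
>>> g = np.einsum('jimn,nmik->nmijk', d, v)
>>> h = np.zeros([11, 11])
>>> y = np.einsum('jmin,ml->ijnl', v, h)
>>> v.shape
(3, 11, 3, 13)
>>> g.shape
(3, 11, 3, 11, 13)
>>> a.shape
(11, 11, 3, 3)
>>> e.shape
(11, 7)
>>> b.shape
(3, 3, 11)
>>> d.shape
(11, 3, 11, 3)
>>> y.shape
(3, 3, 13, 11)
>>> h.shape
(11, 11)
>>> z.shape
(11,)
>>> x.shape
(17, 3)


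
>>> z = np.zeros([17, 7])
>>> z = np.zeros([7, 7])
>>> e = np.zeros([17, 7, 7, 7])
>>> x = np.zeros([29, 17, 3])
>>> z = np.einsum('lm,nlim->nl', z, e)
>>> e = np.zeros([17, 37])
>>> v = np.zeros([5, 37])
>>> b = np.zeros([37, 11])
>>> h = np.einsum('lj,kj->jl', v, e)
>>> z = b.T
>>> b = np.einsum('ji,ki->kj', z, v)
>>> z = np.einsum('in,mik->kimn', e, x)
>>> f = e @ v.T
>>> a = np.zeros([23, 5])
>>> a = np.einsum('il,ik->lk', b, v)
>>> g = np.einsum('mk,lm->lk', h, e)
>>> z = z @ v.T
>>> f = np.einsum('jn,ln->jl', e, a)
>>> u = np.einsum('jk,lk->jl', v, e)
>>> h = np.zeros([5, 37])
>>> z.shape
(3, 17, 29, 5)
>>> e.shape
(17, 37)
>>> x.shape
(29, 17, 3)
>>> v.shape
(5, 37)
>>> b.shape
(5, 11)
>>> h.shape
(5, 37)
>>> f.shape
(17, 11)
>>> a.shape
(11, 37)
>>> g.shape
(17, 5)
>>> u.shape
(5, 17)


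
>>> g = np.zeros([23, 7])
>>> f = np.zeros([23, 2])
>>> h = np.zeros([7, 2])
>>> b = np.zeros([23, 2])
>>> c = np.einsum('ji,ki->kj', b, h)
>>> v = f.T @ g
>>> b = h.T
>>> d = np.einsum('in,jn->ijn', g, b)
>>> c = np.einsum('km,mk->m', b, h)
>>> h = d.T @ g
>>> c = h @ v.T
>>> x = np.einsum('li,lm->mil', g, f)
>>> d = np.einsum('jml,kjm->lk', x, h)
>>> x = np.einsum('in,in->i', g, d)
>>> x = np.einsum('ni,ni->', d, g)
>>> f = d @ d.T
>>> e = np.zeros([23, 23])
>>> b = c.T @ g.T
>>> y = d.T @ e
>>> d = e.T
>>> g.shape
(23, 7)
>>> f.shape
(23, 23)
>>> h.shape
(7, 2, 7)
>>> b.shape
(2, 2, 23)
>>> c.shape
(7, 2, 2)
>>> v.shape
(2, 7)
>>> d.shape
(23, 23)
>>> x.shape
()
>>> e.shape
(23, 23)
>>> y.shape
(7, 23)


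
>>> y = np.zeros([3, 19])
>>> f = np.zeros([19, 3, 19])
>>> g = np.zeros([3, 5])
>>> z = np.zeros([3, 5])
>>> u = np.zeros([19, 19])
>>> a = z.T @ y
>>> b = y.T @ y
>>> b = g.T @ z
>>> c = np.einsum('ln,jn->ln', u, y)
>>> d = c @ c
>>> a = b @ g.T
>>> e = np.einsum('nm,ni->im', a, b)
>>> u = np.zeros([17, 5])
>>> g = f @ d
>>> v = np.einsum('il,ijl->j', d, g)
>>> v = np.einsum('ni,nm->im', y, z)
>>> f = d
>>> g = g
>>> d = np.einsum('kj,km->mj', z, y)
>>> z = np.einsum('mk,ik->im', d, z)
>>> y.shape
(3, 19)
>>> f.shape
(19, 19)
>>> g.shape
(19, 3, 19)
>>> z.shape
(3, 19)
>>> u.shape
(17, 5)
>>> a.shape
(5, 3)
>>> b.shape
(5, 5)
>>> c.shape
(19, 19)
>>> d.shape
(19, 5)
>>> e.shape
(5, 3)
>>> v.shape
(19, 5)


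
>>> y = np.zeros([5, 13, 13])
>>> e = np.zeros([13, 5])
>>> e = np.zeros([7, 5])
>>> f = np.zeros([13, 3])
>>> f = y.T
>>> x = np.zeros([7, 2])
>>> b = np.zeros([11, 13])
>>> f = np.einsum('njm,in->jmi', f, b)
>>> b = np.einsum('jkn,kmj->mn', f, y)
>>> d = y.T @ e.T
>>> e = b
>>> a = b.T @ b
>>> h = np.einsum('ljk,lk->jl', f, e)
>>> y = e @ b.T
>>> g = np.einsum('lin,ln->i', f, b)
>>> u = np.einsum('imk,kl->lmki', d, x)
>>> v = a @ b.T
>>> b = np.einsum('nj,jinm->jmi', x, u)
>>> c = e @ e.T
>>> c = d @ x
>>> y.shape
(13, 13)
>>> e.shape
(13, 11)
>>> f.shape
(13, 5, 11)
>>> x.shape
(7, 2)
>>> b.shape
(2, 13, 13)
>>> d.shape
(13, 13, 7)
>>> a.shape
(11, 11)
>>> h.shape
(5, 13)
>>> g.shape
(5,)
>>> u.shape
(2, 13, 7, 13)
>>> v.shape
(11, 13)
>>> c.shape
(13, 13, 2)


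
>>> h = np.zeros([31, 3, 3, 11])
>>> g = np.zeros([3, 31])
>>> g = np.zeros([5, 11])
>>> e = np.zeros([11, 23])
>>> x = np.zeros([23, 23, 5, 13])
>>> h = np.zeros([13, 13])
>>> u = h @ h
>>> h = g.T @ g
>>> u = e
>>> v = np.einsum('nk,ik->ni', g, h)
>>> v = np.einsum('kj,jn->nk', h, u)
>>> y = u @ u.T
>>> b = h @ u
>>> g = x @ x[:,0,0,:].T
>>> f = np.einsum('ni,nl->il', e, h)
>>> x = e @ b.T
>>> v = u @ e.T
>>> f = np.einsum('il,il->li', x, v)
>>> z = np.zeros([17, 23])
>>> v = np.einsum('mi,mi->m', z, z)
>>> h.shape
(11, 11)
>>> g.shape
(23, 23, 5, 23)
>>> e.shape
(11, 23)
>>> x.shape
(11, 11)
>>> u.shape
(11, 23)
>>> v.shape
(17,)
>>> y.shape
(11, 11)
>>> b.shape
(11, 23)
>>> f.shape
(11, 11)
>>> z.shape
(17, 23)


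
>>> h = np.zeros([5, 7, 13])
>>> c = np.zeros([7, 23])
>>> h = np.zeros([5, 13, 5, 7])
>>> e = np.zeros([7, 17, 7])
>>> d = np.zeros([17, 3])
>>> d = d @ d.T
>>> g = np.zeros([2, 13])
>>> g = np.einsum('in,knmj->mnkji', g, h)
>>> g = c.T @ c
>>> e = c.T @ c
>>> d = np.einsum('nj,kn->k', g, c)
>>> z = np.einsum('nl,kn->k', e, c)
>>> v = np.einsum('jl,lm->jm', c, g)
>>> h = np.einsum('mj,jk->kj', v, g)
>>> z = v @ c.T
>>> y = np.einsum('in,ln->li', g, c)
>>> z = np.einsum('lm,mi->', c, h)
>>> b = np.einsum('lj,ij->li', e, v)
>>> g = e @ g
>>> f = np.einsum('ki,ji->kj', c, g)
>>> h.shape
(23, 23)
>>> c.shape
(7, 23)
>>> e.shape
(23, 23)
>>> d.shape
(7,)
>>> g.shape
(23, 23)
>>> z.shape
()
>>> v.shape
(7, 23)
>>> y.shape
(7, 23)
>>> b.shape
(23, 7)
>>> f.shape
(7, 23)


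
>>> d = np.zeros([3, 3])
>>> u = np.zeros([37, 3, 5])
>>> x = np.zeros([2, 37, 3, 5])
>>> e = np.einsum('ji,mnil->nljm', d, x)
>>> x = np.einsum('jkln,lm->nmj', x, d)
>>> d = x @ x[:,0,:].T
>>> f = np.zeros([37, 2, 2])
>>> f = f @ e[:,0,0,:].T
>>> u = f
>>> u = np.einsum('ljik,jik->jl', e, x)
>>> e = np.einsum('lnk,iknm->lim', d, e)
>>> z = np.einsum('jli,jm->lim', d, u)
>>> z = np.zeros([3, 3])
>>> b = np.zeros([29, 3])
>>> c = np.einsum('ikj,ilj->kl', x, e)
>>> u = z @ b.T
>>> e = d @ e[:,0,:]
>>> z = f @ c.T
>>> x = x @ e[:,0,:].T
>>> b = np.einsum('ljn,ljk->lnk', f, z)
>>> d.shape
(5, 3, 5)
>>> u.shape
(3, 29)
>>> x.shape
(5, 3, 5)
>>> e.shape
(5, 3, 2)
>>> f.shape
(37, 2, 37)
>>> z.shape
(37, 2, 3)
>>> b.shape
(37, 37, 3)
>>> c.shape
(3, 37)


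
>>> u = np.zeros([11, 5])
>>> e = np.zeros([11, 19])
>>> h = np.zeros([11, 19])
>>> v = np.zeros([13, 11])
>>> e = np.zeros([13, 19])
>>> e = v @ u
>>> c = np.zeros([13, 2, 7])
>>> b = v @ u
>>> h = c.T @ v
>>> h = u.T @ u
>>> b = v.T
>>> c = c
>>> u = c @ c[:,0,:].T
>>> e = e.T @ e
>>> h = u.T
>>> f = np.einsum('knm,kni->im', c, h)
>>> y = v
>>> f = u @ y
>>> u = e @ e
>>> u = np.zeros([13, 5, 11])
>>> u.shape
(13, 5, 11)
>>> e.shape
(5, 5)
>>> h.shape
(13, 2, 13)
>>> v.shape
(13, 11)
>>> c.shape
(13, 2, 7)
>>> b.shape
(11, 13)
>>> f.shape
(13, 2, 11)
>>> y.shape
(13, 11)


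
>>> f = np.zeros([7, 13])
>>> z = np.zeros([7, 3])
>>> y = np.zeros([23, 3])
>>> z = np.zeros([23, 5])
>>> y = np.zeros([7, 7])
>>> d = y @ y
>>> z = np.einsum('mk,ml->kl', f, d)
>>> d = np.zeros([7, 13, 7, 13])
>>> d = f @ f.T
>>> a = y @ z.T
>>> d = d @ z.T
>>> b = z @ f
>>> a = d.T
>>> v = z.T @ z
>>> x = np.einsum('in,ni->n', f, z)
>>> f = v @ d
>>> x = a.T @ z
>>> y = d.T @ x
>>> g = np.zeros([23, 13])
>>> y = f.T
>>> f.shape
(7, 13)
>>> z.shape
(13, 7)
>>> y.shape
(13, 7)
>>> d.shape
(7, 13)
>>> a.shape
(13, 7)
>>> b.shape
(13, 13)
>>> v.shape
(7, 7)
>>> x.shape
(7, 7)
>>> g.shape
(23, 13)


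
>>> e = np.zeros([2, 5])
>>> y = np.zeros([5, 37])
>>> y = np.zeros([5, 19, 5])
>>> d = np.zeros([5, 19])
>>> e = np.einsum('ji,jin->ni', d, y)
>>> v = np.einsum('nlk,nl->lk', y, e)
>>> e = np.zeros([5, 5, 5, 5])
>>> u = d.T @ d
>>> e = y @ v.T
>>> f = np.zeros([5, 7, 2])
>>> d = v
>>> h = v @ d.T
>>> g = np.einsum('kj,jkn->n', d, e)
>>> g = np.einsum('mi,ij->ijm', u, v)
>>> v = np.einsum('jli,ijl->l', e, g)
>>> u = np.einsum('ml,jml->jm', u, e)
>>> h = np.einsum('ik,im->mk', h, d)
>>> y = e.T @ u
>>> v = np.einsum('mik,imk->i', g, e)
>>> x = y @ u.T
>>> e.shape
(5, 19, 19)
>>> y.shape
(19, 19, 19)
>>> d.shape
(19, 5)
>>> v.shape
(5,)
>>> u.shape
(5, 19)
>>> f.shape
(5, 7, 2)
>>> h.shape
(5, 19)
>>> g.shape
(19, 5, 19)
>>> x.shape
(19, 19, 5)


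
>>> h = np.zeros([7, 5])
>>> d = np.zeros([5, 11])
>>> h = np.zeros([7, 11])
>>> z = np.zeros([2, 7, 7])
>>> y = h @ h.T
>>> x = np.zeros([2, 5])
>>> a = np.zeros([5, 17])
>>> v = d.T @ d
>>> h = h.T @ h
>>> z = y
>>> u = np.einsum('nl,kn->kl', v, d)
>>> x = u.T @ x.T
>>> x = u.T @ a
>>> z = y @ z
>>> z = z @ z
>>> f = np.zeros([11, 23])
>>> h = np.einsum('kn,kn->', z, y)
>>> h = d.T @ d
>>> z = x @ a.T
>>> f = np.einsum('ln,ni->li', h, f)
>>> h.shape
(11, 11)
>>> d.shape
(5, 11)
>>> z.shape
(11, 5)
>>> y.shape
(7, 7)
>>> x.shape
(11, 17)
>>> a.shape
(5, 17)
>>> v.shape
(11, 11)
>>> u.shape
(5, 11)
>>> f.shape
(11, 23)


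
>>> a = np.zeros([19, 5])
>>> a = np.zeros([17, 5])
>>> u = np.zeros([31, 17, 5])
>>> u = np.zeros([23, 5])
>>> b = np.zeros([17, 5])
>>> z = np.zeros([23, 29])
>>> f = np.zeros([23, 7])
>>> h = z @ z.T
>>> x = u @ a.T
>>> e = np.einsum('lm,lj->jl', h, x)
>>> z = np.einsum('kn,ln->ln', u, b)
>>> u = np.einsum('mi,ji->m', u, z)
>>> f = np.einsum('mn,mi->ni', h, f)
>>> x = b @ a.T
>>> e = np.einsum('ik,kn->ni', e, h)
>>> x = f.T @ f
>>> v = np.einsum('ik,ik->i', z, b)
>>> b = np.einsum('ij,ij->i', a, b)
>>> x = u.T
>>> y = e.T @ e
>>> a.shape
(17, 5)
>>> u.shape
(23,)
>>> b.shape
(17,)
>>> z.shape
(17, 5)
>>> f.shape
(23, 7)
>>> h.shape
(23, 23)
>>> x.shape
(23,)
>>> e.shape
(23, 17)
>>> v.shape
(17,)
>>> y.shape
(17, 17)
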